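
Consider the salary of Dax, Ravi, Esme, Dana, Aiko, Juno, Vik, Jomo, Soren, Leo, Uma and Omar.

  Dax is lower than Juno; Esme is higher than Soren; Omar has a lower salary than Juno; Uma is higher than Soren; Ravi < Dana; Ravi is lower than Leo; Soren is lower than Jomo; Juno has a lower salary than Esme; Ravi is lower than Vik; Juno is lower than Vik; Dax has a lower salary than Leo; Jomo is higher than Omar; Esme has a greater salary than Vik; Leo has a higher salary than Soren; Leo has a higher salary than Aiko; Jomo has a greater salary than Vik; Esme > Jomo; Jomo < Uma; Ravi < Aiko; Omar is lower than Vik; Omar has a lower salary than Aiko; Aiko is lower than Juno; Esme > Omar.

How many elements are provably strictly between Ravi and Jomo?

Chaining upward from Ravi reaches: Aiko, Juno, Vik, Dana, Esme, Uma, Leo.
Chaining downward from Jomo reaches: Omar, Dax, Aiko, Juno, Soren, Vik.
Strictly between Ravi and Jomo are those in both lists: Aiko, Juno, Vik — 3 elements.

3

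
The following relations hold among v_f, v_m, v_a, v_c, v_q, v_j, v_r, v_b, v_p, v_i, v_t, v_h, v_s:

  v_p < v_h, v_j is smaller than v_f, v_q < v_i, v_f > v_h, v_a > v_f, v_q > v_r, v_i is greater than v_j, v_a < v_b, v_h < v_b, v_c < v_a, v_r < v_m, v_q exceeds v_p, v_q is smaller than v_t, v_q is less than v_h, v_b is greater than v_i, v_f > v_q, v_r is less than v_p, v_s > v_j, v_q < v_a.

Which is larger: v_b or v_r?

v_r < v_p and v_p < v_q give v_r < v_q.
With v_q < v_h: v_r < v_p < v_q < v_h.
With v_h < v_f: v_r < v_p < v_q < v_h < v_f.
Then v_f < v_a extends the chain to v_a.
With v_a < v_b: v_r < v_p < v_q < v_h < v_f < v_a < v_b.
So v_r < v_b; v_b is the larger of the two.

v_b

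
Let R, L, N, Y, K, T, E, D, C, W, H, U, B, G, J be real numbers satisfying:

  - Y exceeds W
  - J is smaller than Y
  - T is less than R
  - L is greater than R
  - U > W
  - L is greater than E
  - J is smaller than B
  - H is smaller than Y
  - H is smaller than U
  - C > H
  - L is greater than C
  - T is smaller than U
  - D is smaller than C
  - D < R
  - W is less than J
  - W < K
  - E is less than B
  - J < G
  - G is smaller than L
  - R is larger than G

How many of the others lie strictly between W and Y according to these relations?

1

Chaining upward from W reaches: J, B, U, G, R, K, L.
Chaining downward from Y reaches: J, H.
Strictly between W and Y are those in both lists: J — 1 element.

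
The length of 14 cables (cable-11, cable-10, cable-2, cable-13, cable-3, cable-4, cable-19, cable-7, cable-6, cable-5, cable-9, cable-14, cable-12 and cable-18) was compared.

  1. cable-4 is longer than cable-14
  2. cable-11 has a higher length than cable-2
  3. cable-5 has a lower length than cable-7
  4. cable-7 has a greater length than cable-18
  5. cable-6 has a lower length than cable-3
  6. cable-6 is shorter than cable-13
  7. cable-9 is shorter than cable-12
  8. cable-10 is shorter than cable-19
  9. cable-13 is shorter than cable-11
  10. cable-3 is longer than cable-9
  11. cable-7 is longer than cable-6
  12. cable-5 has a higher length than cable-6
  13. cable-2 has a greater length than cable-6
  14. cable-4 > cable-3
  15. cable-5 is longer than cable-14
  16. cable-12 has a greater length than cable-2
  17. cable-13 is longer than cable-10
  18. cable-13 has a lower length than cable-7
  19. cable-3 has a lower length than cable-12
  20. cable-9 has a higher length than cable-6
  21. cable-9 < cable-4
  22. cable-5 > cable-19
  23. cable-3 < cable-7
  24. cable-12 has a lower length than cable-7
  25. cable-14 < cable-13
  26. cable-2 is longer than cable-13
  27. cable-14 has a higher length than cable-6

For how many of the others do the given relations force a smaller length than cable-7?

11

The elements the relations force below cable-7 are cable-10, cable-19, cable-6, cable-9, cable-3, cable-14, cable-5, cable-13, cable-2, cable-18, cable-12 — no chain reaches any other.
That is 11.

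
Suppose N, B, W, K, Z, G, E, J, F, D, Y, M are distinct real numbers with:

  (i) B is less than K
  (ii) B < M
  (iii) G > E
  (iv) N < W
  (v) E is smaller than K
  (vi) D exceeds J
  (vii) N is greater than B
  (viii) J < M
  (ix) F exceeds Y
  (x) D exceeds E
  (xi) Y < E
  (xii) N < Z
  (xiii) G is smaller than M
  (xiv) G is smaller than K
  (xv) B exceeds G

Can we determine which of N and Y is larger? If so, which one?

N

Following the relations from Y: Y < E < G < B < N.
So N is larger.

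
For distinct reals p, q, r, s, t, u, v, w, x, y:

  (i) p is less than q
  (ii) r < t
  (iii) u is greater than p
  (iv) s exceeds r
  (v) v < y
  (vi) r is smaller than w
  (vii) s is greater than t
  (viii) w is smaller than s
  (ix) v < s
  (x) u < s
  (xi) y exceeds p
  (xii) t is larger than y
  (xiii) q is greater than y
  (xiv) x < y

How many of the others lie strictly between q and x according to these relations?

The relations place x below q. An element lies strictly between them when it is forced above x and also forced below q.
Above x: {y, t, s}. Below q: {p, v, y}.
Intersection: {y} — 1.

1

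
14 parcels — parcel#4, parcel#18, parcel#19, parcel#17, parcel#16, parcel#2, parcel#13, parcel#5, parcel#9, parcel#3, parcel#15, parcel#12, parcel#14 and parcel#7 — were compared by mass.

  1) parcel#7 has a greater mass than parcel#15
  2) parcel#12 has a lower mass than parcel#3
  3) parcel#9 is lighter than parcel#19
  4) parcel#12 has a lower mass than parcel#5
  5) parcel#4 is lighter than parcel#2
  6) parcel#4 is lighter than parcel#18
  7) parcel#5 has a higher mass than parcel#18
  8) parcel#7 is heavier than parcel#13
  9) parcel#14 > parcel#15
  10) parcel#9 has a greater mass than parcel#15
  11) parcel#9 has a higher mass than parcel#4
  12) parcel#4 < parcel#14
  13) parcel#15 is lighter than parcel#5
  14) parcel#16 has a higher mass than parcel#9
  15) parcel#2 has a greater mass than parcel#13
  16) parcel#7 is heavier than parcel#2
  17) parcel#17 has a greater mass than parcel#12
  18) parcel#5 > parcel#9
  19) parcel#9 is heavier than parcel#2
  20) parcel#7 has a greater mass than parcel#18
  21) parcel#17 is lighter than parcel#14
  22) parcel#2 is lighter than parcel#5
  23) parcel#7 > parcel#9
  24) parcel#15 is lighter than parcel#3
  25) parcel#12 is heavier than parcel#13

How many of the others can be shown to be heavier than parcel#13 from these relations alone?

Directly above parcel#13: parcel#12, parcel#2, parcel#7.
One step further: parcel#9, parcel#5, parcel#17, parcel#3 (7 so far).
One step further: parcel#16, parcel#19, parcel#14 (10 so far).
Nothing else is reachable above parcel#13; 10 in all.

10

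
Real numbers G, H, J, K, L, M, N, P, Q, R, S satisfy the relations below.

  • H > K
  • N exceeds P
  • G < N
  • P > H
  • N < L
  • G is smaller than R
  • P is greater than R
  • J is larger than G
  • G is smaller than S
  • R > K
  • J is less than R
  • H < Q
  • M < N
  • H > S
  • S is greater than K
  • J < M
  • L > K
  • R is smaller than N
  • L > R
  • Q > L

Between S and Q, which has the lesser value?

Following the relations from S: S < H < P < N < L < Q.
So S < Q; S is the smaller of the two.

S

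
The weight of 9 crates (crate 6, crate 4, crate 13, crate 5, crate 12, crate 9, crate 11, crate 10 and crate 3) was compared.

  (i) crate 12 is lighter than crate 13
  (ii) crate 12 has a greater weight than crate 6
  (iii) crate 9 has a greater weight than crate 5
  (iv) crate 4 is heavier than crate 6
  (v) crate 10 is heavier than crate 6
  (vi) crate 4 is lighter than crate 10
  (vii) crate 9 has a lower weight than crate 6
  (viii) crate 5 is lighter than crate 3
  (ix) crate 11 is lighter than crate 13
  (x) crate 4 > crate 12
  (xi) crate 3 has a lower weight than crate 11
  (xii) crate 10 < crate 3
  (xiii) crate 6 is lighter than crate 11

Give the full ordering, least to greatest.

crate 5 < crate 9 < crate 6 < crate 12 < crate 4 < crate 10 < crate 3 < crate 11 < crate 13

The consecutive links are each given: crate 5 < crate 9; crate 9 < crate 6; crate 6 < crate 12; crate 12 < crate 4; crate 4 < crate 10; crate 10 < crate 3; crate 3 < crate 11; crate 11 < crate 13.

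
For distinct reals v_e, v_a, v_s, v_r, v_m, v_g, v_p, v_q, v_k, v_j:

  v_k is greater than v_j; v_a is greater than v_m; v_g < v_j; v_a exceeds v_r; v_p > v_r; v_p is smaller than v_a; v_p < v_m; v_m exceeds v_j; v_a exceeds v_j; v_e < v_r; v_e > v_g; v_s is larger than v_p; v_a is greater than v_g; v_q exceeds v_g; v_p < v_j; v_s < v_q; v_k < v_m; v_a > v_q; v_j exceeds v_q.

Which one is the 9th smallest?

Piecing the relations together gives one ordering: v_g < v_e < v_r < v_p < v_s < v_q < v_j < v_k < v_m < v_a.
The 9th smallest is v_m.

v_m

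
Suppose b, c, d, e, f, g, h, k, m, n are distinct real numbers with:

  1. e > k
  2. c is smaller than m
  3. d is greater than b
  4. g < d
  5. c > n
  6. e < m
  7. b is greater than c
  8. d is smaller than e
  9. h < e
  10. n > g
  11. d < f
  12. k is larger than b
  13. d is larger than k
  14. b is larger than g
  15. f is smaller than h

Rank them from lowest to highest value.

Nothing is placed below g, so it is least; from there g < n; n < c; c < b; b < k; k < d; d < f; f < h; h < e; e < m, each given directly.

g < n < c < b < k < d < f < h < e < m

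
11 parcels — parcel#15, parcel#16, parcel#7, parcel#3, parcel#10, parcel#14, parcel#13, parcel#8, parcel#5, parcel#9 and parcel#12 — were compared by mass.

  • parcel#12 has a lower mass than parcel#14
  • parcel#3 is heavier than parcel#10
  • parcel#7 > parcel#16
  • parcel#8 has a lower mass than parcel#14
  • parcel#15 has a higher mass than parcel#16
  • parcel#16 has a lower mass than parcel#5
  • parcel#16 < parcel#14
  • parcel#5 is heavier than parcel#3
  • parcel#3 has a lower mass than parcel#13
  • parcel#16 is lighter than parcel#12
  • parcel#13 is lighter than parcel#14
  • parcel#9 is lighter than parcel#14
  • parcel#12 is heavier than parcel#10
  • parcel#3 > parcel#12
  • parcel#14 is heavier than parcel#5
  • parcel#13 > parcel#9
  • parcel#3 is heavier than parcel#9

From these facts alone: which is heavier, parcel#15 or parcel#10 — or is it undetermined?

undetermined

Following every chain through parcel#10: above parcel#10 we get parcel#12, parcel#3, parcel#13, parcel#5, parcel#14.
parcel#15 is not reached, and no chain runs the other way from parcel#15 to parcel#10.
So the given relations leave the order of parcel#10 and parcel#15 undetermined.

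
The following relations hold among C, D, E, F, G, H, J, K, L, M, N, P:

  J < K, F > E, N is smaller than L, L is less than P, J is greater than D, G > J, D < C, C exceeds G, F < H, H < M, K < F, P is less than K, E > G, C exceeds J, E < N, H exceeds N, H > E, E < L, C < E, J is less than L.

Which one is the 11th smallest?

The consecutive relations fix a unique order: D < J < G < C < E < N < L < P < K < F < H < M.
The 11th smallest is H.

H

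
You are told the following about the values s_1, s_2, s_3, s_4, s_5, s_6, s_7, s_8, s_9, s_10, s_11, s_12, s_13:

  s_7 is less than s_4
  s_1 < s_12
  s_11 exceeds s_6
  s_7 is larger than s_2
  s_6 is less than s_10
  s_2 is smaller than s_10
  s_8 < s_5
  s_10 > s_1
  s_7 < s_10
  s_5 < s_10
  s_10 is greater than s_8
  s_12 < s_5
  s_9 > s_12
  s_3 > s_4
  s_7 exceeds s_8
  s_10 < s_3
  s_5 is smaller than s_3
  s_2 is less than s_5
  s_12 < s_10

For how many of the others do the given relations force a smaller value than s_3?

Directly below s_3: s_5, s_10, s_4.
One step further: s_1, s_8, s_12, s_6, s_2, s_7 (9 so far).
No other element is forced below s_3 by the given relations, so the count is 9.

9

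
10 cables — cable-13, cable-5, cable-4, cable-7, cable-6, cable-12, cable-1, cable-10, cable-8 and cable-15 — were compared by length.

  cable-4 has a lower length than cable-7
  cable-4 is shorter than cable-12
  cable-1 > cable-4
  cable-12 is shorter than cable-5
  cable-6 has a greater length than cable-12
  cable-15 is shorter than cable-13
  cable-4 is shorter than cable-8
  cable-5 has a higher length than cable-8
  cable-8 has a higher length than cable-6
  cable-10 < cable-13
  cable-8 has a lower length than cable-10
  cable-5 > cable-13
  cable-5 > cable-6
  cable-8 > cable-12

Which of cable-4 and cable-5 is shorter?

cable-4 < cable-12 and cable-12 < cable-6 give cable-4 < cable-6.
With cable-6 < cable-8: cable-4 < cable-12 < cable-6 < cable-8.
With cable-8 < cable-10: cable-4 < cable-12 < cable-6 < cable-8 < cable-10.
Then cable-10 < cable-13 extends the chain to cable-13.
Then cable-13 < cable-5 extends the chain to cable-5.
So cable-4 < cable-5; cable-4 is the shorter of the two.

cable-4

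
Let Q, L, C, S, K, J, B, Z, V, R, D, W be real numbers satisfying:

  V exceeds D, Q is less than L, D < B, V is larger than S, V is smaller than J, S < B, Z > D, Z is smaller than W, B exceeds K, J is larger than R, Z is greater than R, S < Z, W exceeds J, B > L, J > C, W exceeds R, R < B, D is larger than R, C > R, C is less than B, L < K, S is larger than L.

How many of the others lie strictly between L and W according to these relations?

Chaining upward from L reaches: S, Z, V, J, K, B.
Chaining downward from W reaches: R, D, Q, C, S, Z, V, J.
Strictly between L and W are those in both lists: S, Z, V, J — 4 elements.

4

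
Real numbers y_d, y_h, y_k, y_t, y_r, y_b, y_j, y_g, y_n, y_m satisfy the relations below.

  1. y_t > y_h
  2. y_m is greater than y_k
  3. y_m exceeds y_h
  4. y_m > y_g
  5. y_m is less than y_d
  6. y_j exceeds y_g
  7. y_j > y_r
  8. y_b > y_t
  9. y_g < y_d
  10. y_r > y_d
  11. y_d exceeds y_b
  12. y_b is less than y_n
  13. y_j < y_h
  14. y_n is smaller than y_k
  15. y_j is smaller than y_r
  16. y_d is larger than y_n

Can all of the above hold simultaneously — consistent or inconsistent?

We have y_r < y_j stated directly, yet also y_j < y_h < y_t < y_b < y_n < y_k < y_m < y_d < y_r by chaining the others — so y_j < y_r. Contradiction.

inconsistent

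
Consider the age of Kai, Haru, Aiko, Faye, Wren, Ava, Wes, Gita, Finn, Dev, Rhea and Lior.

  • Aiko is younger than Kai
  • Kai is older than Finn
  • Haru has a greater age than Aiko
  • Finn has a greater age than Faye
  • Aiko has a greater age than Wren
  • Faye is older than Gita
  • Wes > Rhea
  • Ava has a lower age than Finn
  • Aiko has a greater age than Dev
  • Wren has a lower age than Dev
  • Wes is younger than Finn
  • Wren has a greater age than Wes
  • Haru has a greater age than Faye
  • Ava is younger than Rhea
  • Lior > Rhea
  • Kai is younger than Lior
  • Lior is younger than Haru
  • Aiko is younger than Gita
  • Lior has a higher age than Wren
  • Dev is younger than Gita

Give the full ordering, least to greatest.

Nothing is placed below Ava, so it is least; from there Ava < Rhea; Rhea < Wes; Wes < Wren; Wren < Dev; Dev < Aiko; Aiko < Gita; Gita < Faye; Faye < Finn; Finn < Kai; Kai < Lior; Lior < Haru, each given directly.

Ava < Rhea < Wes < Wren < Dev < Aiko < Gita < Faye < Finn < Kai < Lior < Haru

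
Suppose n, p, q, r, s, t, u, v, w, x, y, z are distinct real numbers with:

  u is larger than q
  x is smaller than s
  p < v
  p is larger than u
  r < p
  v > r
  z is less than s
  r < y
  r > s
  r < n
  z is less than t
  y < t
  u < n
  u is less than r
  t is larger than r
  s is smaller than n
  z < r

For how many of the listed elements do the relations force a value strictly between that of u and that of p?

The relations place u below p. An element lies strictly between them when it is forced above u and also forced below p.
Above u: {r, y, t, v, n}. Below p: {z, q, x, s, r}.
Intersection: {r} — 1.

1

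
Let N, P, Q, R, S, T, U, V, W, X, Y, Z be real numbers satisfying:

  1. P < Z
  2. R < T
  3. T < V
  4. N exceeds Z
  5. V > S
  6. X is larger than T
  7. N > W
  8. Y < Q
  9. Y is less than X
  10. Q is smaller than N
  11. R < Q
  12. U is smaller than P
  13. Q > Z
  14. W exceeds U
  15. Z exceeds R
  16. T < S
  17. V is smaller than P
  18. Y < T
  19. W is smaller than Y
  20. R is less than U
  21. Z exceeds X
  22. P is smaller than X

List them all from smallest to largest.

R < U < W < Y < T < S < V < P < X < Z < Q < N

Nothing is placed below R, so it is least; from there R < U; U < W; W < Y; Y < T; T < S; S < V; V < P; P < X; X < Z; Z < Q; Q < N, each given directly.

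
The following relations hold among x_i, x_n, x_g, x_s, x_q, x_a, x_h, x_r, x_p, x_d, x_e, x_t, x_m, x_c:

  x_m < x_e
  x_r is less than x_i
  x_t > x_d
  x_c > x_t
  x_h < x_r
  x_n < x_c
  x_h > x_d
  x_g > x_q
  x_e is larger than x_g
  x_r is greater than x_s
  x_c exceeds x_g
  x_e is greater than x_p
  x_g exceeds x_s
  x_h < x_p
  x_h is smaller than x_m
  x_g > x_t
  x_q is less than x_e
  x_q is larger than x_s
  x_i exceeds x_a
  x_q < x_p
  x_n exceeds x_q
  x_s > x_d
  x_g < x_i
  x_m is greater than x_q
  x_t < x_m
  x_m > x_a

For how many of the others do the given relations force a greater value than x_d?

Directly above x_d: x_s, x_t, x_h.
One step further: x_q, x_m, x_g, x_r, x_c, x_p (9 so far).
One step further: x_n, x_i, x_e (12 so far).
No other element is forced above x_d by the given relations, so the count is 12.

12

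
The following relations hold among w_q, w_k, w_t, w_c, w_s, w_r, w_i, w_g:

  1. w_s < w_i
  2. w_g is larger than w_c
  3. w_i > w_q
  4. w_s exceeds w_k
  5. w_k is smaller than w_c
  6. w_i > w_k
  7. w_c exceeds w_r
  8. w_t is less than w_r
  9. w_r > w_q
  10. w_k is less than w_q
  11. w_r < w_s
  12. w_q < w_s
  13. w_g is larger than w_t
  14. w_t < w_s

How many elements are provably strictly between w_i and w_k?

3

The relations place w_k below w_i. An element lies strictly between them when it is forced above w_k and also forced below w_i.
Above w_k: {w_q, w_r, w_c, w_s, w_g}. Below w_i: {w_t, w_q, w_r, w_s}.
Intersection: {w_q, w_r, w_s} — 3.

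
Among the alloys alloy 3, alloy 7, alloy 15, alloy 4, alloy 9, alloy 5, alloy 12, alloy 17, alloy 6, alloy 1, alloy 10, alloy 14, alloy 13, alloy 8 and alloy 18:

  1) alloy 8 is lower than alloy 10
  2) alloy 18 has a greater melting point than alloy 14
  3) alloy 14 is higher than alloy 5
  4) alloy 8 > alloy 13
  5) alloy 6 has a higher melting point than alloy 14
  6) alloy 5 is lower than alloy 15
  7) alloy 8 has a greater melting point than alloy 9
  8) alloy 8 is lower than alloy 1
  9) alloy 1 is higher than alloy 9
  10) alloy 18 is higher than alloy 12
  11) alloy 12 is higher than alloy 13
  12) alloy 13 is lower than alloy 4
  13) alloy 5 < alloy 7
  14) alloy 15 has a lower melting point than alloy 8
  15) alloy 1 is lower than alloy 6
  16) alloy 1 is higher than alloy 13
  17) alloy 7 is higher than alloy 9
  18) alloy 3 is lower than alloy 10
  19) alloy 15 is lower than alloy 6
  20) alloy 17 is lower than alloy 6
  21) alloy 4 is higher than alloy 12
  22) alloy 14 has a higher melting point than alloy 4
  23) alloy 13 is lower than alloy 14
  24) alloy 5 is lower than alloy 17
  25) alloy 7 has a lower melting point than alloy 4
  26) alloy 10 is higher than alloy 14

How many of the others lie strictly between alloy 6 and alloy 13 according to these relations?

Chaining upward from alloy 13 reaches: alloy 12, alloy 4, alloy 14, alloy 8, alloy 10, alloy 1, alloy 18.
Chaining downward from alloy 6 reaches: alloy 5, alloy 9, alloy 7, alloy 12, alloy 4, alloy 14, alloy 15, alloy 8, alloy 1, alloy 17.
Strictly between alloy 13 and alloy 6 are those in both lists: alloy 12, alloy 4, alloy 14, alloy 8, alloy 1 — 5 elements.

5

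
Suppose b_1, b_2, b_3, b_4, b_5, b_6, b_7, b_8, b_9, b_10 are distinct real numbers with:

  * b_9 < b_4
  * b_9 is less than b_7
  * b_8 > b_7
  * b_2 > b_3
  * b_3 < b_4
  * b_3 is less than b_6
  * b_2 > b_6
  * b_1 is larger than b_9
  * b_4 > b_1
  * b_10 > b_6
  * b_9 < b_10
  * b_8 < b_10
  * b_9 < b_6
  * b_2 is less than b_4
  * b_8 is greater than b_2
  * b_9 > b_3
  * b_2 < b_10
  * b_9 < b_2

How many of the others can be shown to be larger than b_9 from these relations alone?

7

The elements the relations force above b_9 are b_6, b_7, b_2, b_1, b_4, b_8, b_10 — no chain reaches any other.
That is 7.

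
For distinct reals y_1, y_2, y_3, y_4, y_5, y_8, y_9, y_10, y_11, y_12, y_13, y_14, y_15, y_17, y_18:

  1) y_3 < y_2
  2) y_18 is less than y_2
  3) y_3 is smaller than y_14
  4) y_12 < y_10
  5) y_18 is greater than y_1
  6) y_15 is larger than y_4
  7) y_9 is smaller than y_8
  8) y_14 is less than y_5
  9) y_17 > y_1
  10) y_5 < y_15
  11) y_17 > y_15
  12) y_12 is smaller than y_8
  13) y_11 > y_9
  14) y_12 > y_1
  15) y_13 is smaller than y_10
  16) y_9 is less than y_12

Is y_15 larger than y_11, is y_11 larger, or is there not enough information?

Following every chain through y_11: below y_11 we get y_9.
y_15 is not reached, and no chain runs the other way from y_15 to y_11.
So the given relations leave the order of y_11 and y_15 undetermined.

undetermined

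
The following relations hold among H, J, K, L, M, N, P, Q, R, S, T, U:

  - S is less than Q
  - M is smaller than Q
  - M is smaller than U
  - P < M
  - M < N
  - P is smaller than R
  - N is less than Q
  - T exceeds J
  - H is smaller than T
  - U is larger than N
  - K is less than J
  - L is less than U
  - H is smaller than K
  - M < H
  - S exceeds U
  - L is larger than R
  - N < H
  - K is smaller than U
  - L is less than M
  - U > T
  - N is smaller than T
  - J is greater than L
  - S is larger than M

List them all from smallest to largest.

Nothing is placed below P, so it is least; from there P < R; R < L; L < M; M < N; N < H; H < K; K < J; J < T; T < U; U < S; S < Q, each given directly.

P < R < L < M < N < H < K < J < T < U < S < Q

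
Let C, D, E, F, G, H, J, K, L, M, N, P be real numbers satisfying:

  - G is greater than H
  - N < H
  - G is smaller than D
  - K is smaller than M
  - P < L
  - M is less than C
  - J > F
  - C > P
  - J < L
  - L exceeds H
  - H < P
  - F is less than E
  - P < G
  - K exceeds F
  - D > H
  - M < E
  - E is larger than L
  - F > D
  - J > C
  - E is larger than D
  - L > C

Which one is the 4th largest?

C

The consecutive relations fix a unique order: N < H < P < G < D < F < K < M < C < J < L < E.
Counting 4 from the largest end gives C.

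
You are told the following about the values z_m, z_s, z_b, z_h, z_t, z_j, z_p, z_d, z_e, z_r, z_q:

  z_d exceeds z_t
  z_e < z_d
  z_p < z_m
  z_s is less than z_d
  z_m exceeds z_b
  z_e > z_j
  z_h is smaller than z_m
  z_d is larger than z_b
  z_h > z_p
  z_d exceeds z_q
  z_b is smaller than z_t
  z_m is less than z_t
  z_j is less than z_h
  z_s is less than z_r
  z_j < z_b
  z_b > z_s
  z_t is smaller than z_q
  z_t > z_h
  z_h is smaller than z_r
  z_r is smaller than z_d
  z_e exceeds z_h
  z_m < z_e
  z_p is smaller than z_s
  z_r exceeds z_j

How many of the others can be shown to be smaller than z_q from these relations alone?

7

The elements the relations force below z_q are z_p, z_j, z_s, z_b, z_h, z_m, z_t — no chain reaches any other.
That is 7.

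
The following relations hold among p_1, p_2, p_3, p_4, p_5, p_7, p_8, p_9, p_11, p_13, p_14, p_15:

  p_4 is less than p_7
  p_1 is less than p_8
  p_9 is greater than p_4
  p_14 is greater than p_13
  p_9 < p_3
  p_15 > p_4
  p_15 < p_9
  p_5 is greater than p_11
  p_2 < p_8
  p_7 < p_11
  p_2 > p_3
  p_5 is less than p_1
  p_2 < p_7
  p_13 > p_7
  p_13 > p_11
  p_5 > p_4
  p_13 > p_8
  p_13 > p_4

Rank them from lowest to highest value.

p_4 < p_15 < p_9 < p_3 < p_2 < p_7 < p_11 < p_5 < p_1 < p_8 < p_13 < p_14

Each adjacent pair is fixed by a given relation: p_4 < p_15; p_15 < p_9; p_9 < p_3; p_3 < p_2; p_2 < p_7; p_7 < p_11; p_11 < p_5; p_5 < p_1; p_1 < p_8; p_8 < p_13; p_13 < p_14. Chaining them end to end gives the full order.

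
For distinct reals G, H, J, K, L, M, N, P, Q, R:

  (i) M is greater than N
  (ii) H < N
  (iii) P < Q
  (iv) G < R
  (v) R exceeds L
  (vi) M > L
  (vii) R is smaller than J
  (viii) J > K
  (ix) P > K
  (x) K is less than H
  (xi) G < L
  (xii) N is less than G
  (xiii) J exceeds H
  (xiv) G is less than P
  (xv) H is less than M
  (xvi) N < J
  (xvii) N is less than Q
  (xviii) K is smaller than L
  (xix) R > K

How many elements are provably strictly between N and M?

2

The relations place N below M. An element lies strictly between them when it is forced above N and also forced below M.
Above N: {G, P, L, Q, R, J}. Below M: {K, H, G, L}.
Intersection: {G, L} — 2.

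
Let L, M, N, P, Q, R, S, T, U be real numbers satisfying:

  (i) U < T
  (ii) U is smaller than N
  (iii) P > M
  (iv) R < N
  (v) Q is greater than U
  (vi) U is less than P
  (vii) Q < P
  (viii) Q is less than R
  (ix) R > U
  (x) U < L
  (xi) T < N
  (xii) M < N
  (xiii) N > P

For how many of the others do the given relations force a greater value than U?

From U the given relations immediately reach Q, T, L, R, P, N.
Nothing else is reachable above U; 6 in all.

6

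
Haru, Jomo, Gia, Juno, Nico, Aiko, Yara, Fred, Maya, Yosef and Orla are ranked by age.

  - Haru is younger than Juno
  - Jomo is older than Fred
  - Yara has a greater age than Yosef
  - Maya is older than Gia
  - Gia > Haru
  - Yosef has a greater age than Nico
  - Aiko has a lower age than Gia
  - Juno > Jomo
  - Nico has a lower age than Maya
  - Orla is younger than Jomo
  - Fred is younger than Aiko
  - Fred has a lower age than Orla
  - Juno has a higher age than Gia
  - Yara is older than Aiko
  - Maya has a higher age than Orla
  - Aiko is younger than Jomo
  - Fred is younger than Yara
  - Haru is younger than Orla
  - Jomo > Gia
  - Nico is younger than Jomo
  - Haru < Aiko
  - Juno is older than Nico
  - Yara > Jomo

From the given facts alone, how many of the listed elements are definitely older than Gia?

The elements the relations force above Gia are Jomo, Juno, Yara, Maya — no chain reaches any other.
That is 4.

4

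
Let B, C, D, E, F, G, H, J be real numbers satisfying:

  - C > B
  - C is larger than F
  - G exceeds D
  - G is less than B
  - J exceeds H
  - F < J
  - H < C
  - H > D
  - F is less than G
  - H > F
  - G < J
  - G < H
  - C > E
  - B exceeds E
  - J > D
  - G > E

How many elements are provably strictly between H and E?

Chaining upward from E reaches: G, B, C, J.
Chaining downward from H reaches: D, F, G.
Strictly between E and H are those in both lists: G — 1 element.

1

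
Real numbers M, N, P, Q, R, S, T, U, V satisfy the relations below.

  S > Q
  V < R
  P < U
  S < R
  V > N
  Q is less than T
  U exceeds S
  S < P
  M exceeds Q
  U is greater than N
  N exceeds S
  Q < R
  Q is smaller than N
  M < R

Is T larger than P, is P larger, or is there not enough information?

Following every chain through P: above P we get U; below P we get Q, S.
T is not reached, and no chain runs the other way from T to P.
So the given relations leave the order of P and T undetermined.

undetermined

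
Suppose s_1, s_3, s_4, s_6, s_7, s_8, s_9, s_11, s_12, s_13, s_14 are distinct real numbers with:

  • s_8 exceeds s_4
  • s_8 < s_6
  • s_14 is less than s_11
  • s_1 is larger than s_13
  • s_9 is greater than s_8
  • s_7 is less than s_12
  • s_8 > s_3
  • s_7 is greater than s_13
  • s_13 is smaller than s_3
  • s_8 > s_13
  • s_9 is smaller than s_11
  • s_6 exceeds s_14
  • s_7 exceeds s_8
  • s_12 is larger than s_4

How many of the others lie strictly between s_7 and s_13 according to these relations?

The relations place s_13 below s_7. An element lies strictly between them when it is forced above s_13 and also forced below s_7.
Above s_13: {s_3, s_8, s_6, s_9, s_11, s_1, s_12}. Below s_7: {s_3, s_4, s_8}.
Intersection: {s_3, s_8} — 2.

2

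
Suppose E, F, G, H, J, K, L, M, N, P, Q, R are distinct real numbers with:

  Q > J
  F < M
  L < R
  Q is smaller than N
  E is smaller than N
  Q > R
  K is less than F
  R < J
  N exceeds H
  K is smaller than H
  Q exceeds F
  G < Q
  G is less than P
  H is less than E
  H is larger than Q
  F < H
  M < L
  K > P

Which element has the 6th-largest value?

The consecutive relations fix a unique order: G < P < K < F < M < L < R < J < Q < H < E < N.
The 6th largest is R.

R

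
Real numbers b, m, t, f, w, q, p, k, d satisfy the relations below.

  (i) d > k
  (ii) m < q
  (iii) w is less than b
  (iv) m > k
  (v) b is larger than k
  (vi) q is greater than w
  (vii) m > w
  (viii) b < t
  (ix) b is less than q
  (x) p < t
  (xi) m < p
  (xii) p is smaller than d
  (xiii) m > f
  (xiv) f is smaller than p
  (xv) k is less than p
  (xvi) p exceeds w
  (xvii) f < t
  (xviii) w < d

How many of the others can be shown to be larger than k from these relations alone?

From k the given relations immediately reach m, b, p, d.
From those, q, t — 6 in total.
No other element is forced above k by the given relations, so the count is 6.

6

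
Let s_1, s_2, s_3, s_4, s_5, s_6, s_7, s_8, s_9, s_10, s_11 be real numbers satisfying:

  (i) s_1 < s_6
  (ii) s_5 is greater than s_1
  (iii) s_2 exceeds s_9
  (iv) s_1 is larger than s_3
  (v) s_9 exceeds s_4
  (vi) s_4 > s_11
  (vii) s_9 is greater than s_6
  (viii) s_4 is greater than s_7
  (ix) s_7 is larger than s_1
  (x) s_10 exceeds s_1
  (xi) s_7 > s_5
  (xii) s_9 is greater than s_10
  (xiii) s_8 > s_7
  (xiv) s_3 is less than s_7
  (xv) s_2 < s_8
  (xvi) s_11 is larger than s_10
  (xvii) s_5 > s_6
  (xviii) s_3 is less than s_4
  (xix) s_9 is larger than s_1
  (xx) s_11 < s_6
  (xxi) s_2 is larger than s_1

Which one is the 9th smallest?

The consecutive relations fix a unique order: s_3 < s_1 < s_10 < s_11 < s_6 < s_5 < s_7 < s_4 < s_9 < s_2 < s_8.
The 9th smallest is s_9.

s_9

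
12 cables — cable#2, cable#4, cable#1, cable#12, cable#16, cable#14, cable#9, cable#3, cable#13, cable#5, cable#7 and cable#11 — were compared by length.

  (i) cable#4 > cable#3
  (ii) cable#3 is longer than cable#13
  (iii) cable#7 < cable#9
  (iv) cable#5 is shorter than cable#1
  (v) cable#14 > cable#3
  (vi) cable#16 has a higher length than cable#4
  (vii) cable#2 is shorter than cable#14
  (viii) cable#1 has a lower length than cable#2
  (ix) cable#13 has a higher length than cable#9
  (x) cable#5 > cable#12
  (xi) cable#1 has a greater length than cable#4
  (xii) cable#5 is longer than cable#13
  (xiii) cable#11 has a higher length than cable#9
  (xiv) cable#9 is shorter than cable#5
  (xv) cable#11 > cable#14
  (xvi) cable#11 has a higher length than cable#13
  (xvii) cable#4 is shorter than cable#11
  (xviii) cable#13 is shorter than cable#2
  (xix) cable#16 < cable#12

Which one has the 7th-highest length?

cable#16

Chaining the given pairs: cable#7 < cable#9 < cable#13 < cable#3 < cable#4 < cable#16 < cable#12 < cable#5 < cable#1 < cable#2 < cable#14 < cable#11.
Counting 7 from the largest end gives cable#16.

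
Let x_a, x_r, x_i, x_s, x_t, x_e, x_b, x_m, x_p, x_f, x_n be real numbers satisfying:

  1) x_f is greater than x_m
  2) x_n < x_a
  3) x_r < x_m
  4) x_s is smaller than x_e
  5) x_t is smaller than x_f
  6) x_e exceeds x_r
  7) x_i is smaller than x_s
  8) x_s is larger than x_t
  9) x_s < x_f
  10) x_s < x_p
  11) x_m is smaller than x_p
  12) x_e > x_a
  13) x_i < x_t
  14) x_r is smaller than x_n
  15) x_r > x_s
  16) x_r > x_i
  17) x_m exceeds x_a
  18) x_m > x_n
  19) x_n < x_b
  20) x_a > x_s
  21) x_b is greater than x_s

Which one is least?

x_t is not least since x_i < x_t; x_s is not least since x_i < x_s; x_r is not least since x_i < x_r; x_n is not least since x_r < x_n; x_a is not least since x_s < x_a; x_b is not least since x_n < x_b; x_m is not least since x_r < x_m; x_e is not least since x_s < x_e; x_f is not least since x_t < x_f; x_p is not least since x_m < x_p.
Only x_i has nothing below it, so x_i is the least.

x_i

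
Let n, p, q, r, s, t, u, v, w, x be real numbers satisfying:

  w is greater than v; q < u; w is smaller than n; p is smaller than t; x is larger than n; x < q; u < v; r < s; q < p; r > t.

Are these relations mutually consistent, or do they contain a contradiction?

Chaining the given relations yields u < v < w < n < x < q, so u < q. But one relation states q < u. These cannot both hold.

inconsistent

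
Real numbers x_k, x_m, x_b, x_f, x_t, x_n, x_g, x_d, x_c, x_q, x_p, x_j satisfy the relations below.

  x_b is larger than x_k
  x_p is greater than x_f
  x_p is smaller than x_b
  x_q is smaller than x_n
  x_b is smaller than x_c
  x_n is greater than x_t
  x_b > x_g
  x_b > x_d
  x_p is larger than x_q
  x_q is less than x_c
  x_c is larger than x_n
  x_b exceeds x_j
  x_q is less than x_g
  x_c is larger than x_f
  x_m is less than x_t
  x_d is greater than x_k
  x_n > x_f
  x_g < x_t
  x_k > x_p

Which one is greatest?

Chaining downward from x_c: directly below it, x_f, x_q, x_b, x_n; then x_j, x_g, x_p, x_t, x_k, x_d; then x_m.
That covers every other element, and nothing is given above x_c, so x_c is the greatest.

x_c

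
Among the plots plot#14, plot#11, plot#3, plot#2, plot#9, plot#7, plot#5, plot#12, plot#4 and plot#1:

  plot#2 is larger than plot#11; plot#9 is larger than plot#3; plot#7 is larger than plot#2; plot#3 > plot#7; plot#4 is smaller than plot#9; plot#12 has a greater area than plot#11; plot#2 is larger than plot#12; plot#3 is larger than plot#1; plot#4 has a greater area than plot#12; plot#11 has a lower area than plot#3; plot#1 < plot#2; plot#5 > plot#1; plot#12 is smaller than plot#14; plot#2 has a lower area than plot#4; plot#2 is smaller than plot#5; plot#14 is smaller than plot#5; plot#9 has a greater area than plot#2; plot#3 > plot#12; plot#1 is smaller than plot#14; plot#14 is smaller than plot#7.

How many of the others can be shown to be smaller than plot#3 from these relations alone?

6

Directly below plot#3: plot#1, plot#11, plot#12, plot#7.
One step further: plot#2, plot#14 (6 so far).
No other element is forced below plot#3 by the given relations, so the count is 6.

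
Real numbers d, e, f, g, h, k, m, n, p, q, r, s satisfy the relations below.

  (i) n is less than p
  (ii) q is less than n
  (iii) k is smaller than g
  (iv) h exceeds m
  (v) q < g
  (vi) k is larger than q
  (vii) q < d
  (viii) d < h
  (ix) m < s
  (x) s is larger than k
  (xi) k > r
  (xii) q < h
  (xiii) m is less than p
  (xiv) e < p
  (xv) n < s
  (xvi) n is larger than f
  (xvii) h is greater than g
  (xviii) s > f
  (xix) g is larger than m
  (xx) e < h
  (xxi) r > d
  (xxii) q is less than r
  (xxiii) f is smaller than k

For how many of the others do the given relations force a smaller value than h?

From h the given relations immediately reach q, d, m, e, g.
From those, k — 6 in total.
From those, f, r — 8 in total.
Nothing else is reachable below h; 8 in all.

8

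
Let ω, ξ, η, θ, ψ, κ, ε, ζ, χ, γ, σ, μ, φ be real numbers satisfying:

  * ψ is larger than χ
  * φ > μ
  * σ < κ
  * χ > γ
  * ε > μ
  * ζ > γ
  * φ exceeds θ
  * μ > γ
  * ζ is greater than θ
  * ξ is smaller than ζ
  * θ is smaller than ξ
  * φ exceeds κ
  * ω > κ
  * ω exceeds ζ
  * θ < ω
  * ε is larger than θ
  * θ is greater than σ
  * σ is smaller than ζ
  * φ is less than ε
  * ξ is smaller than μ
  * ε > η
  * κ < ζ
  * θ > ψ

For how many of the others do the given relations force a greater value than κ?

4

The elements the relations force above κ are ζ, φ, ε, ω — no chain reaches any other.
That is 4.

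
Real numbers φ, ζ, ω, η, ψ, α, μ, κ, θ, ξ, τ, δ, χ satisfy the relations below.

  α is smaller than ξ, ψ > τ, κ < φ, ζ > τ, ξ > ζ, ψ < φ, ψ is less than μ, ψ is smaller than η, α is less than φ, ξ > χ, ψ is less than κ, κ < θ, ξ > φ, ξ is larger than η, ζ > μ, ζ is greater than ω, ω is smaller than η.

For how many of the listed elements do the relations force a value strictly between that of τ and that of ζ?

2

Chaining upward from τ reaches: ψ, η, μ, κ, φ, θ, ξ.
Chaining downward from ζ reaches: ω, ψ, μ.
Strictly between τ and ζ are those in both lists: ψ, μ — 2 elements.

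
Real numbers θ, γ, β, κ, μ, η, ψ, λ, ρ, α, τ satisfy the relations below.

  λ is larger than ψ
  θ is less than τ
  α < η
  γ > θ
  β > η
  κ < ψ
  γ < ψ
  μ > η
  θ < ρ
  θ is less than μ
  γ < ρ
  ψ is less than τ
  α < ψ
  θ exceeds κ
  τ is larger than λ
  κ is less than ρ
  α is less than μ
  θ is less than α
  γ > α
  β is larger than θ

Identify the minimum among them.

κ

Chaining upward from κ: directly above it, θ, ψ, ρ; then α, γ, β, λ, μ, τ; then η.
That covers every other element, and nothing is given below κ, so κ is the minimum.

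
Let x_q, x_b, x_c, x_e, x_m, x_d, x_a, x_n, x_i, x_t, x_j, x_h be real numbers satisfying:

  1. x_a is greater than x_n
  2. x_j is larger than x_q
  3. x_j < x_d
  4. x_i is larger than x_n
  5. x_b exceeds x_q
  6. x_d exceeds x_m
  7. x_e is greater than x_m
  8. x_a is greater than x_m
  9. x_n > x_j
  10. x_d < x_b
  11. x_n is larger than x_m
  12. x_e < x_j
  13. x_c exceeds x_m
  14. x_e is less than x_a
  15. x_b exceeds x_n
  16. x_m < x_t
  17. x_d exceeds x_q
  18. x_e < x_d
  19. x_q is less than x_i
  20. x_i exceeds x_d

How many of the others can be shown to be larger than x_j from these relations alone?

5

Directly above x_j: x_d, x_n.
One step further: x_b, x_a, x_i (5 so far).
No other element is forced above x_j by the given relations, so the count is 5.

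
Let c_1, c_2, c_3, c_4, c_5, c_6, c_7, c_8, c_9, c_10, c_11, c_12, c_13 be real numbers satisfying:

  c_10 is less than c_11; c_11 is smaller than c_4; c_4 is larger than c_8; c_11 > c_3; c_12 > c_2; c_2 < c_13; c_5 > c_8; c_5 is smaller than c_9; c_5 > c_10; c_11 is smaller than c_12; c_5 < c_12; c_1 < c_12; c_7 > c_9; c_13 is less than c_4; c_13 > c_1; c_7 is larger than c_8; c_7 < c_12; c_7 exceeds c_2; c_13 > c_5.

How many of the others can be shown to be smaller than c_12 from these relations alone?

From c_12 the given relations immediately reach c_11, c_1, c_5, c_2, c_7.
From those, c_3, c_10, c_8, c_9 — 9 in total.
No other element is forced below c_12 by the given relations, so the count is 9.

9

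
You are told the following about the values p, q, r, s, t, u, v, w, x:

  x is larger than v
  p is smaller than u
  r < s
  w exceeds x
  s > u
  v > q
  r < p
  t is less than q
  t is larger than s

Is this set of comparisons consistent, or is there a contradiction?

The single ordering r < p < u < s < t < q < v < x < w satisfies every listed relation, so no contradiction arises.

consistent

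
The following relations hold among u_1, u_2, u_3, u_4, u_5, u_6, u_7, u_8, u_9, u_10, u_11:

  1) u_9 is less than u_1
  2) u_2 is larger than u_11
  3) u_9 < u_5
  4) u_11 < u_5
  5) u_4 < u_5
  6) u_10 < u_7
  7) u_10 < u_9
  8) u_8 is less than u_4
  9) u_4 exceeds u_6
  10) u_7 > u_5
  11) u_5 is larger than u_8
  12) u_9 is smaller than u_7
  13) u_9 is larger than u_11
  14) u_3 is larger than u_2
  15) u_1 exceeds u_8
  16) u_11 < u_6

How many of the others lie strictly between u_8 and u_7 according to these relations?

2

Chaining upward from u_8 reaches: u_1, u_4, u_5.
Chaining downward from u_7 reaches: u_11, u_10, u_9, u_6, u_4, u_5.
Strictly between u_8 and u_7 are those in both lists: u_4, u_5 — 2 elements.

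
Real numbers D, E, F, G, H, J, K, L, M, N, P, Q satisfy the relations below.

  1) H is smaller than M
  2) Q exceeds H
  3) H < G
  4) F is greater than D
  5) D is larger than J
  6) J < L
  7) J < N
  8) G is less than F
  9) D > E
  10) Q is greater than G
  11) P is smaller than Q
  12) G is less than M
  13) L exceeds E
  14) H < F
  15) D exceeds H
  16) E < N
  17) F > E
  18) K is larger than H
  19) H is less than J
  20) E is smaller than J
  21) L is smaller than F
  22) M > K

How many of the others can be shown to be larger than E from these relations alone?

5

Directly above E: J, D, N, L, F.
Nothing else is reachable above E; 5 in all.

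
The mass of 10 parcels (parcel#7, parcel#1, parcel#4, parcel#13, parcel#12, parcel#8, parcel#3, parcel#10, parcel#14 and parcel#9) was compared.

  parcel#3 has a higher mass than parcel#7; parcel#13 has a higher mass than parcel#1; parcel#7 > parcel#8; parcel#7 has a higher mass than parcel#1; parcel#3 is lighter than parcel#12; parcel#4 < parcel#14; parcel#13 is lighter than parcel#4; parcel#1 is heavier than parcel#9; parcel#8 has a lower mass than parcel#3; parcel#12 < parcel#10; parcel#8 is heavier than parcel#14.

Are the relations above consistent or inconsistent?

consistent

The single ordering parcel#9 < parcel#1 < parcel#13 < parcel#4 < parcel#14 < parcel#8 < parcel#7 < parcel#3 < parcel#12 < parcel#10 satisfies every listed relation, so no contradiction arises.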